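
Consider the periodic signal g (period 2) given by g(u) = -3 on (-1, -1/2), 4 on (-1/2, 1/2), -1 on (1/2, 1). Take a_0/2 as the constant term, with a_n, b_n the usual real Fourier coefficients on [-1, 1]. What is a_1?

12/pi

a_1 = ∫_{-1}^{1} g(u) cos(pi*u) du.
Split the integral at the breakpoints.
Directly, an antiderivative of (-3) cos(pi*u) is -3*sin(pi*u)/pi; evaluating from -1 to -1/2: ∫_{-1}^{-1/2} (-3) cos(pi*u) du = (3/pi) - (0) = 3/pi.
Directly, an antiderivative of (4) cos(pi*u) is 4*sin(pi*u)/pi; evaluating from -1/2 to 1/2: ∫_{-1/2}^{1/2} (4) cos(pi*u) du = (4/pi) - (-4/pi) = 8/pi.
Directly, an antiderivative of (-1) cos(pi*u) is -sin(pi*u)/pi; evaluating from 1/2 to 1: ∫_{1/2}^{1} (-1) cos(pi*u) du = (0) - (-1/pi) = 1/pi.
Summing the pieces gives a_1 = 12/pi.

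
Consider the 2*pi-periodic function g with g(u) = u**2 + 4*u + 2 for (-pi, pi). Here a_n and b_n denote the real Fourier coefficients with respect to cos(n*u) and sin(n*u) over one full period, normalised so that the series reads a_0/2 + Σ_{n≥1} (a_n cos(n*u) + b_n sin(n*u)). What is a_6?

a_6 = 1/pi ∫_{-pi}^{pi} g(u) cos(6*u) du.
Integrating by parts twice (tabular method), an antiderivative of (u**2 + 4*u + 2) cos(6*u) is u**2*sin(6*u)/6 + 2*u*sin(6*u)/3 + u*cos(6*u)/18 + 35*sin(6*u)/108 + cos(6*u)/9; evaluating from -pi to pi: ∫_{-pi}^{pi} (u**2 + 4*u + 2) cos(6*u) du = (1/9 + pi/18) - (1/9 - pi/18) = pi/9.
Hence a_6 = (1/pi)·(pi/9) = 1/9.

1/9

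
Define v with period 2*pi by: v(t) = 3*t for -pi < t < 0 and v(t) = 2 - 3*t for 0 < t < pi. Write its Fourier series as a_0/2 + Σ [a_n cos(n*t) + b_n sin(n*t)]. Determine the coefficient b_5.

4/(5*pi)

b_5 = 1/pi ∫_{-pi}^{pi} v(t) sin(5*t) dt.
Split the integral at the breakpoints.
Integrating by parts (boundary term plus one more integral), an antiderivative of (3*t) sin(5*t) is -3*t*cos(5*t)/5 + 3*sin(5*t)/25; evaluating from -pi to 0: ∫_{-pi}^{0} (3*t) sin(5*t) dt = (0) - (-3*pi/5) = 3*pi/5.
Integrating by parts (boundary term plus one more integral), an antiderivative of (2 - 3*t) sin(5*t) is 3*t*cos(5*t)/5 - 3*sin(5*t)/25 - 2*cos(5*t)/5; evaluating from 0 to pi: ∫_{0}^{pi} (2 - 3*t) sin(5*t) dt = (2/5 - 3*pi/5) - (-2/5) = 4/5 - 3*pi/5.
Summing the pieces and multiplying by (1/pi) gives b_5 = 4/(5*pi).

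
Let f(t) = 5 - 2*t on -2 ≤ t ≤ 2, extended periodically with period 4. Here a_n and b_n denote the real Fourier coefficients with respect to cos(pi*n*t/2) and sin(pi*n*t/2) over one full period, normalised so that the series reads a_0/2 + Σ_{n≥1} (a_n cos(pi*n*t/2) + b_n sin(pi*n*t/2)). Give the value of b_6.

4/(3*pi)

b_6 = 1/2 ∫_{-2}^{2} f(t) sin(3*pi*t) dt.
Integrating by parts (boundary term plus one more integral), an antiderivative of (5 - 2*t) sin(3*pi*t) is 2*t*cos(3*pi*t)/(3*pi) - 2*sin(3*pi*t)/(9*pi**2) - 5*cos(3*pi*t)/(3*pi); evaluating from -2 to 2: ∫_{-2}^{2} (5 - 2*t) sin(3*pi*t) dt = (-1/(3*pi)) - (-3/pi) = 8/(3*pi).
Hence b_6 = (1/2)·(8/(3*pi)) = 4/(3*pi).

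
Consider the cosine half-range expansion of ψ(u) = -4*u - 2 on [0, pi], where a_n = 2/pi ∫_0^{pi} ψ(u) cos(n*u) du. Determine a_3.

16/(9*pi)

a_3 = 2/pi ∫_0^{pi} (-4*u - 2) cos(3*u) du.
Integrating by parts (boundary term plus one more integral), an antiderivative of (-4*u - 2) cos(3*u) is -4*u*sin(3*u)/3 - 2*sin(3*u)/3 - 4*cos(3*u)/9; evaluating from 0 to pi: ∫_{0}^{pi} (-4*u - 2) cos(3*u) du = (4/9) - (-4/9) = 8/9.
Hence a_3 = (2/pi)·(8/9) = 16/(9*pi).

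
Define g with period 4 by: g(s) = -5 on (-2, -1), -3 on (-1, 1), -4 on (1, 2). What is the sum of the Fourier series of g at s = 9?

s = 9 differs from s = 1 by 2 full period(s), and the series is 4-periodic.
At s = 1 the one-sided limits are g(1^-) = -3 and g(1^+) = -4.
By Dirichlet's theorem the series converges to their average, [(-3) + (-4)]/2 = -7/2.

-7/2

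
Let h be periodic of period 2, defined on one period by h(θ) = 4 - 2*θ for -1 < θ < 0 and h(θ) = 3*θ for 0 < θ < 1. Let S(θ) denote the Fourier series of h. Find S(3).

θ = 3 differs from θ = -1 by 2 full period(s), and the series is 2-periodic.
At θ = -1 the one-sided limits are h(-1^-) = 3 and h(-1^+) = 6.
By Dirichlet's theorem the series converges to their average, [(3) + (6)]/2 = 9/2.

9/2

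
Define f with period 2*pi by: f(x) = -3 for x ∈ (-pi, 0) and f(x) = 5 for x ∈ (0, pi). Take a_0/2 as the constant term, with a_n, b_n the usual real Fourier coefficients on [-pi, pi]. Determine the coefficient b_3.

b_3 = 1/pi ∫_{-pi}^{pi} f(x) sin(3*x) dx.
Split the integral at the breakpoints.
Directly, an antiderivative of (-3) sin(3*x) is cos(3*x); evaluating from -pi to 0: ∫_{-pi}^{0} (-3) sin(3*x) dx = (1) - (-1) = 2.
Directly, an antiderivative of (5) sin(3*x) is -5*cos(3*x)/3; evaluating from 0 to pi: ∫_{0}^{pi} (5) sin(3*x) dx = (5/3) - (-5/3) = 10/3.
Summing the pieces and multiplying by (1/pi) gives b_3 = 16/(3*pi).

16/(3*pi)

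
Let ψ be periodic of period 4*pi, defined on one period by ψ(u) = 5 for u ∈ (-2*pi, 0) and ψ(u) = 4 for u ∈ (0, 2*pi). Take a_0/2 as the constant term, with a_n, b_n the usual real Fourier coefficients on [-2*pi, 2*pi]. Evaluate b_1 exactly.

-2/pi

b_1 = (1/(2*pi)) ∫_{-2*pi}^{2*pi} ψ(u) sin(u/2) du.
Split the integral at the breakpoints.
Directly, an antiderivative of (5) sin(u/2) is -10*cos(u/2); evaluating from -2*pi to 0: ∫_{-2*pi}^{0} (5) sin(u/2) du = (-10) - (10) = -20.
Directly, an antiderivative of (4) sin(u/2) is -8*cos(u/2); evaluating from 0 to 2*pi: ∫_{0}^{2*pi} (4) sin(u/2) du = (8) - (-8) = 16.
Summing the pieces and multiplying by (1/(2*pi)) gives b_1 = -2/pi.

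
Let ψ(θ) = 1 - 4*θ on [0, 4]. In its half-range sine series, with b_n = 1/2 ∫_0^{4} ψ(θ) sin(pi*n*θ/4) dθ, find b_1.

b_1 = 1/2 ∫_0^{4} (1 - 4*θ) sin(pi*θ/4) dθ.
Integrating by parts (boundary term plus one more integral), an antiderivative of (1 - 4*θ) sin(pi*θ/4) is 16*θ*cos(pi*θ/4)/pi - 64*sin(pi*θ/4)/pi**2 - 4*cos(pi*θ/4)/pi; evaluating from 0 to 4: ∫_{0}^{4} (1 - 4*θ) sin(pi*θ/4) dθ = (-60/pi) - (-4/pi) = -56/pi.
Hence b_1 = (1/2)·(-56/pi) = -28/pi.

-28/pi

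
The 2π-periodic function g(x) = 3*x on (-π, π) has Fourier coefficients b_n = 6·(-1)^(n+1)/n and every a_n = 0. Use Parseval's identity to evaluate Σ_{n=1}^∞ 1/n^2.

Parseval: Σ b_n^2 = (1/π) ∫_{-π}^{π} g(x)^2 dx = 6*pi**2.
Σ b_n^2 = Σ 36/n^2, so Σ 1/n^2 = (6*pi**2)/36 = pi**2/6.

pi**2/6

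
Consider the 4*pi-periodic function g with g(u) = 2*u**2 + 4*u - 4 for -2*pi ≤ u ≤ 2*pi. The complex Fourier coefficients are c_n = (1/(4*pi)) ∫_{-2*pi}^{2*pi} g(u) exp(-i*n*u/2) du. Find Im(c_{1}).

Since g is real-valued, Im(c_{1}) = -(1/(4*pi)) ∫_{-2*pi}^{2*pi} g(u) sin(u/2) du = -b_{1}/2.
Integrating by parts twice (tabular method), an antiderivative of (2*u**2 + 4*u - 4) sin(u/2) is -4*u**2*cos(u/2) + 16*u*sin(u/2) - 8*u*cos(u/2) + 16*sin(u/2) + 40*cos(u/2); evaluating from -2*pi to 2*pi: ∫_{-2*pi}^{2*pi} (2*u**2 + 4*u - 4) sin(u/2) du = (-40 + 16*pi + 16*pi**2) - (-16*pi - 40 + 16*pi**2) = 32*pi.
Hence Im(c_{1}) = (-1/(4*pi))·(32*pi) = -8.

-8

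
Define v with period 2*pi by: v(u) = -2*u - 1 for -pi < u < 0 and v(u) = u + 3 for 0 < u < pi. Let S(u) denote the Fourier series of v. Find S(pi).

At u = pi the one-sided limits are v(pi^-) = 3 + pi and v(pi^+) = -1 + 2*pi.
By Dirichlet's theorem the series converges to their average, [(3 + pi) + (-1 + 2*pi)]/2 = 1 + 3*pi/2.

1 + 3*pi/2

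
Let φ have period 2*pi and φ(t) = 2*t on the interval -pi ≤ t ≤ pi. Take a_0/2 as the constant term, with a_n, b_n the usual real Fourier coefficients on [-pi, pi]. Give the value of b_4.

-1

b_4 = 1/pi ∫_{-pi}^{pi} φ(t) sin(4*t) dt.
φ is odd and sin(4*t) is odd, so the integrand is even and b_4 = 2/pi ∫_0^{pi} φ(t) sin(4*t) dt.
Integrating by parts (boundary term plus one more integral), an antiderivative of (2*t) sin(4*t) is -t*cos(4*t)/2 + sin(4*t)/8; evaluating from 0 to pi: ∫_{0}^{pi} (2*t) sin(4*t) dt = (-pi/2) - (0) = -pi/2.
Hence b_4 = (2/pi)·(-pi/2) = -1.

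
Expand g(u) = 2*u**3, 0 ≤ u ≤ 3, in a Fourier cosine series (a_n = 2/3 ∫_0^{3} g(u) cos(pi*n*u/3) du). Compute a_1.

324*(4 - pi**2)/pi**4

a_1 = 2/3 ∫_0^{3} (2*u**3) cos(pi*u/3) du.
Integrating by parts three times (tabular method), an antiderivative of (2*u**3) cos(pi*u/3) is 6*u**3*sin(pi*u/3)/pi + 54*u**2*cos(pi*u/3)/pi**2 - 324*u*sin(pi*u/3)/pi**3 - 972*cos(pi*u/3)/pi**4; evaluating from 0 to 3: ∫_{0}^{3} (2*u**3) cos(pi*u/3) du = (486*(2 - pi**2)/pi**4) - (-972/pi**4) = 486*(4 - pi**2)/pi**4.
Hence a_1 = (2/3)·(486*(4 - pi**2)/pi**4) = 324*(4 - pi**2)/pi**4.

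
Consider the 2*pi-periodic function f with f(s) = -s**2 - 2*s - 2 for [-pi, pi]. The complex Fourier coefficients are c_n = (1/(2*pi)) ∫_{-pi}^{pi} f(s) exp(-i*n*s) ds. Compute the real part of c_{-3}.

Since f is real-valued, Re(c_{-3}) = (1/(2*pi)) ∫_{-pi}^{pi} f(s) cos(-3*s) ds = a_{3}/2.
Integrating by parts twice (tabular method), an antiderivative of (-s**2 - 2*s - 2) cos(-3*s) is -s**2*sin(3*s)/3 - 2*s*sin(3*s)/3 - 2*s*cos(3*s)/9 - 16*sin(3*s)/27 - 2*cos(3*s)/9; evaluating from -pi to pi: ∫_{-pi}^{pi} (-s**2 - 2*s - 2) cos(-3*s) ds = (2/9 + 2*pi/9) - (2/9 - 2*pi/9) = 4*pi/9.
Hence Re(c_{-3}) = (1/(2*pi))·(4*pi/9) = 2/9.

2/9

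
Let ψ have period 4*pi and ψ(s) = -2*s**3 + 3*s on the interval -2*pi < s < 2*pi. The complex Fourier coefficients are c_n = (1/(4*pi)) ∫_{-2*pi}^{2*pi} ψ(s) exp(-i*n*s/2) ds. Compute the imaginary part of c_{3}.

Since ψ is real-valued, Im(c_{3}) = -(1/(4*pi)) ∫_{-2*pi}^{2*pi} ψ(s) sin(3*s/2) ds = -b_{3}/2.
ψ is odd and sin(3*s/2) is odd, so the integrand is even: ∫_{-2*pi}^{2*pi} ψ(s) sin(3*s/2) ds = 2∫_0^{2*pi} ψ(s) sin(3*s/2) ds.
Integrating by parts three times (tabular method), an antiderivative of (-2*s**3 + 3*s) sin(3*s/2) is 4*s**3*cos(3*s/2)/3 - 8*s**2*sin(3*s/2)/3 - 50*s*cos(3*s/2)/9 + 100*sin(3*s/2)/27; evaluating from 0 to 2*pi: ∫_{0}^{2*pi} (-2*s**3 + 3*s) sin(3*s/2) ds = (4*pi*(25 - 24*pi**2)/9) - (0) = 4*pi*(25 - 24*pi**2)/9.
So ∫_{-2*pi}^{2*pi} ψ(s) sin(3*s/2) ds = 8*pi*(25 - 24*pi**2)/9.
Hence Im(c_{3}) = (-1/(4*pi))·(8*pi*(25 - 24*pi**2)/9) = -50/9 + 16*pi**2/3.

-50/9 + 16*pi**2/3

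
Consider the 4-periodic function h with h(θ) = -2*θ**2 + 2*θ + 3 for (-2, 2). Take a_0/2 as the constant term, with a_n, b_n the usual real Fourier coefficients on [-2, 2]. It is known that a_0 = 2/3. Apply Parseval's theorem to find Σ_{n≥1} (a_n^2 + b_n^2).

Parseval: a_0^2/2 + Σ_{n≥1} (a_n^2+b_n^2) = 1/2 ∫_{-2}^{2} h(θ)^2 dθ = 334/15.
Subtract a_0^2/2 = 2/9: Σ (a_n^2+b_n^2) = 992/45.

992/45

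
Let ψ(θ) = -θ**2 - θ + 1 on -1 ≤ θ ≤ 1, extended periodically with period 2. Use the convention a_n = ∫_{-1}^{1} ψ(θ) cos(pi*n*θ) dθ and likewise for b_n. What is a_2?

-1/pi**2

a_2 = ∫_{-1}^{1} ψ(θ) cos(2*pi*θ) dθ.
Integrating by parts twice (tabular method), an antiderivative of (-θ**2 - θ + 1) cos(2*pi*θ) is -θ**2*sin(2*pi*θ)/(2*pi) - θ*sin(2*pi*θ)/(2*pi) - θ*cos(2*pi*θ)/(2*pi**2) + sin(2*pi*θ)/(4*pi**3) + sin(2*pi*θ)/(2*pi) - cos(2*pi*θ)/(4*pi**2); evaluating from -1 to 1: ∫_{-1}^{1} (-θ**2 - θ + 1) cos(2*pi*θ) dθ = (-3/(4*pi**2)) - (1/(4*pi**2)) = -1/pi**2.
Hence a_2 = -1/pi**2.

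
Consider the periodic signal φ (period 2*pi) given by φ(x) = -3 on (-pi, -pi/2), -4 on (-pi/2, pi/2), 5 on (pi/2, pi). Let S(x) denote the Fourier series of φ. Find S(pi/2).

1/2

At x = pi/2 the one-sided limits are φ(pi/2^-) = -4 and φ(pi/2^+) = 5.
By Dirichlet's theorem the series converges to their average, [(-4) + (5)]/2 = 1/2.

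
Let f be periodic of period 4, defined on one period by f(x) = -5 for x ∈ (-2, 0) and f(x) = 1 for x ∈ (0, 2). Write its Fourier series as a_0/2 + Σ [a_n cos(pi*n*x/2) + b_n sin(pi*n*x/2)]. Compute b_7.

12/(7*pi)

b_7 = 1/2 ∫_{-2}^{2} f(x) sin(7*pi*x/2) dx.
Split the integral at the breakpoints.
Directly, an antiderivative of (-5) sin(7*pi*x/2) is 10*cos(7*pi*x/2)/(7*pi); evaluating from -2 to 0: ∫_{-2}^{0} (-5) sin(7*pi*x/2) dx = (10/(7*pi)) - (-10/(7*pi)) = 20/(7*pi).
Directly, an antiderivative of (1) sin(7*pi*x/2) is -2*cos(7*pi*x/2)/(7*pi); evaluating from 0 to 2: ∫_{0}^{2} (1) sin(7*pi*x/2) dx = (2/(7*pi)) - (-2/(7*pi)) = 4/(7*pi).
Summing the pieces and multiplying by (1/2) gives b_7 = 12/(7*pi).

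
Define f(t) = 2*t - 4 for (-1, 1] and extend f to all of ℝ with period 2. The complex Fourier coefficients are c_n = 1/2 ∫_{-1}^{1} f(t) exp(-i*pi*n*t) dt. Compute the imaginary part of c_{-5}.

Since f is real-valued, Im(c_{-5}) = -1/2 ∫_{-1}^{1} f(t) sin(-5*pi*t) dt = b_{5}/2.
Integrating by parts (boundary term plus one more integral), an antiderivative of (2*t - 4) sin(-5*pi*t) is 2*t*cos(5*pi*t)/(5*pi) - 2*sin(5*pi*t)/(25*pi**2) - 4*cos(5*pi*t)/(5*pi); evaluating from -1 to 1: ∫_{-1}^{1} (2*t - 4) sin(-5*pi*t) dt = (2/(5*pi)) - (6/(5*pi)) = -4/(5*pi).
Hence Im(c_{-5}) = (-1/2)·(-4/(5*pi)) = 2/(5*pi).

2/(5*pi)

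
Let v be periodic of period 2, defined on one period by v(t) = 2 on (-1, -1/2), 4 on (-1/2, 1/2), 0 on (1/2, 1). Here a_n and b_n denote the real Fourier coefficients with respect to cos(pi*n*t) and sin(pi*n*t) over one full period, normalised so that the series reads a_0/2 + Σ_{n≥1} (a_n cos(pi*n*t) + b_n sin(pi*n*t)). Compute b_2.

2/pi

b_2 = ∫_{-1}^{1} v(t) sin(2*pi*t) dt.
Split the integral at the breakpoints.
Directly, an antiderivative of (2) sin(2*pi*t) is -cos(2*pi*t)/pi; evaluating from -1 to -1/2: ∫_{-1}^{-1/2} (2) sin(2*pi*t) dt = (1/pi) - (-1/pi) = 2/pi.
Directly, an antiderivative of (4) sin(2*pi*t) is -2*cos(2*pi*t)/pi; evaluating from -1/2 to 1/2: ∫_{-1/2}^{1/2} (4) sin(2*pi*t) dt = (2/pi) - (2/pi) = 0.
∫_{1/2}^{1} (0) sin(2*pi*t) dt = 0.
Summing the pieces gives b_2 = 2/pi.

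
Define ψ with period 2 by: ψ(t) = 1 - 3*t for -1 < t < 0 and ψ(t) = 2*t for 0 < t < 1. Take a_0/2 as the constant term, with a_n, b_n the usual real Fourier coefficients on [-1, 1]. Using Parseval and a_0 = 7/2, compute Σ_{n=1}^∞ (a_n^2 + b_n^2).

Parseval: a_0^2/2 + Σ_{n≥1} (a_n^2+b_n^2) = ∫_{-1}^{1} ψ(t)^2 dt = 25/3.
Subtract a_0^2/2 = 49/8: Σ (a_n^2+b_n^2) = 53/24.

53/24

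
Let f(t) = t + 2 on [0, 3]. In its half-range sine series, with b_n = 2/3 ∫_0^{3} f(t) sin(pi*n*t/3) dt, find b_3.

b_3 = 2/3 ∫_0^{3} (t + 2) sin(pi*t) dt.
Integrating by parts (boundary term plus one more integral), an antiderivative of (t + 2) sin(pi*t) is -t*cos(pi*t)/pi + sin(pi*t)/pi**2 - 2*cos(pi*t)/pi; evaluating from 0 to 3: ∫_{0}^{3} (t + 2) sin(pi*t) dt = (5/pi) - (-2/pi) = 7/pi.
Hence b_3 = (2/3)·(7/pi) = 14/(3*pi).

14/(3*pi)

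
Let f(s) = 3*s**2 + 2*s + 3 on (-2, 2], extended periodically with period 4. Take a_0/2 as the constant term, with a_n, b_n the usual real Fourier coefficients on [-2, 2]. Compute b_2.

b_2 = 1/2 ∫_{-2}^{2} f(s) sin(pi*s) ds.
Integrating by parts twice (tabular method), an antiderivative of (3*s**2 + 2*s + 3) sin(pi*s) is -3*s**2*cos(pi*s)/pi + 6*s*sin(pi*s)/pi**2 - 2*s*cos(pi*s)/pi + 2*sin(pi*s)/pi**2 - 3*cos(pi*s)/pi + 6*cos(pi*s)/pi**3; evaluating from -2 to 2: ∫_{-2}^{2} (3*s**2 + 2*s + 3) sin(pi*s) ds = (-19/pi + 6/pi**3) - (-11/pi + 6/pi**3) = -8/pi.
Hence b_2 = (1/2)·(-8/pi) = -4/pi.

-4/pi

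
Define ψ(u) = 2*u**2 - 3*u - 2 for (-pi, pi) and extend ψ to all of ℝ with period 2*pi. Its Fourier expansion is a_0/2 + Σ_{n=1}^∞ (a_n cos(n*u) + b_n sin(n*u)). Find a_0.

-4 + 4*pi**2/3

a_0 = 1/pi ∫_{-pi}^{pi} ψ(u) du = 1/pi · (4*pi*(-3 + pi**2)/3) = -4 + 4*pi**2/3.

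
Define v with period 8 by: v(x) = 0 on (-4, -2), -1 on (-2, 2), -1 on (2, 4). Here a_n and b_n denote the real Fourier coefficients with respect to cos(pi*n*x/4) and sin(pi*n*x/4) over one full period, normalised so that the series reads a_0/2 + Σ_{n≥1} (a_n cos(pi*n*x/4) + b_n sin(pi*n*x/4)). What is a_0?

-3/2

a_0 = 1/4 ∫_{-4}^{4} v(x) dx = 1/4 · (-6) = -3/2.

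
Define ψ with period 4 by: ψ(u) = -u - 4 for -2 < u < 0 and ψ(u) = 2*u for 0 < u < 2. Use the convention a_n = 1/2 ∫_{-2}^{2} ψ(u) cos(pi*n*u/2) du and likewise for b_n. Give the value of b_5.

b_5 = 1/2 ∫_{-2}^{2} ψ(u) sin(5*pi*u/2) du.
Split the integral at the breakpoints.
Integrating by parts (boundary term plus one more integral), an antiderivative of (-u - 4) sin(5*pi*u/2) is 2*u*cos(5*pi*u/2)/(5*pi) - 4*sin(5*pi*u/2)/(25*pi**2) + 8*cos(5*pi*u/2)/(5*pi); evaluating from -2 to 0: ∫_{-2}^{0} (-u - 4) sin(5*pi*u/2) du = (8/(5*pi)) - (-4/(5*pi)) = 12/(5*pi).
Integrating by parts (boundary term plus one more integral), an antiderivative of (2*u) sin(5*pi*u/2) is -4*u*cos(5*pi*u/2)/(5*pi) + 8*sin(5*pi*u/2)/(25*pi**2); evaluating from 0 to 2: ∫_{0}^{2} (2*u) sin(5*pi*u/2) du = (8/(5*pi)) - (0) = 8/(5*pi).
Summing the pieces and multiplying by (1/2) gives b_5 = 2/pi.

2/pi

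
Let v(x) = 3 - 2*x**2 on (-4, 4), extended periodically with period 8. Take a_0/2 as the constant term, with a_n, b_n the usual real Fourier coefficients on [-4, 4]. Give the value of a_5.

128/(25*pi**2)

a_5 = 1/4 ∫_{-4}^{4} v(x) cos(5*pi*x/4) dx.
v is even and cos(5*pi*x/4) is even, so the integrand is even and a_5 = 1/2 ∫_0^{4} v(x) cos(5*pi*x/4) dx.
Integrating by parts twice (tabular method), an antiderivative of (3 - 2*x**2) cos(5*pi*x/4) is -8*x**2*sin(5*pi*x/4)/(5*pi) - 64*x*cos(5*pi*x/4)/(25*pi**2) + 256*sin(5*pi*x/4)/(125*pi**3) + 12*sin(5*pi*x/4)/(5*pi); evaluating from 0 to 4: ∫_{0}^{4} (3 - 2*x**2) cos(5*pi*x/4) dx = (256/(25*pi**2)) - (0) = 256/(25*pi**2).
Hence a_5 = (1/2)·(256/(25*pi**2)) = 128/(25*pi**2).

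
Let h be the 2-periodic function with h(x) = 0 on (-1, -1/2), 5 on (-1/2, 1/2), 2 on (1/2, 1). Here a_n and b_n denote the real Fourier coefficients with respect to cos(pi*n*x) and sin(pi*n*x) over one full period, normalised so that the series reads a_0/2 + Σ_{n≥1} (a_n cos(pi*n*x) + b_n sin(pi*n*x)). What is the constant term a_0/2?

a_0 = ∫_{-1}^{1} h(x) dx = 6.
So the constant term a_0/2 = 3.

3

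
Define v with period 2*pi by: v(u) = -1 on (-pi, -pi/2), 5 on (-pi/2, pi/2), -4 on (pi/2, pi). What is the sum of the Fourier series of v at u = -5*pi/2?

2

u = -5*pi/2 differs from u = -pi/2 by -1 full period(s), and the series is 2*pi-periodic.
At u = -pi/2 the one-sided limits are v(-pi/2^-) = -1 and v(-pi/2^+) = 5.
By Dirichlet's theorem the series converges to their average, [(-1) + (5)]/2 = 2.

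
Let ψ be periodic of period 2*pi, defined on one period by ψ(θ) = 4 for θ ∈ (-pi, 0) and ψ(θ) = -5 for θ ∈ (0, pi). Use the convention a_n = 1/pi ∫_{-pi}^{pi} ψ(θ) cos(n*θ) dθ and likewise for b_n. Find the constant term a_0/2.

-1/2

a_0 = 1/pi ∫_{-pi}^{pi} ψ(θ) dθ = 1/pi · (-pi) = -1.
So the constant term a_0/2 = -1/2.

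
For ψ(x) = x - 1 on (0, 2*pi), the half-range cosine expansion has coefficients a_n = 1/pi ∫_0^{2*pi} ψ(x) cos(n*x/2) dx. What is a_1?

-8/pi

a_1 = 1/pi ∫_0^{2*pi} (x - 1) cos(x/2) dx.
Integrating by parts (boundary term plus one more integral), an antiderivative of (x - 1) cos(x/2) is 2*x*sin(x/2) - 2*sin(x/2) + 4*cos(x/2); evaluating from 0 to 2*pi: ∫_{0}^{2*pi} (x - 1) cos(x/2) dx = (-4) - (4) = -8.
Hence a_1 = (1/pi)·(-8) = -8/pi.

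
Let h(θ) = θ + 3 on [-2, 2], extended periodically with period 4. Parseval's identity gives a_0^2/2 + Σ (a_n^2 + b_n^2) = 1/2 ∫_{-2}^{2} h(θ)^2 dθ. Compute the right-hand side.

62/3

1/2 ∫_{-2}^{2} h(θ)^2 dθ = 1/2 · (124/3) = 62/3.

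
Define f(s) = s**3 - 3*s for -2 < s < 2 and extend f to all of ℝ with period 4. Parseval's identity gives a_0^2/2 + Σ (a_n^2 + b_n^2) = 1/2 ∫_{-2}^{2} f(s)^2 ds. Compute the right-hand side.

136/35

1/2 ∫_{-2}^{2} f(s)^2 ds = 1/2 · (272/35) = 136/35.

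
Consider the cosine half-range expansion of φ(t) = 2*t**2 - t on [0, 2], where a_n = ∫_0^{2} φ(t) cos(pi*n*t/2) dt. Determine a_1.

a_1 = ∫_0^{2} (2*t**2 - t) cos(pi*t/2) dt.
Integrating by parts twice (tabular method), an antiderivative of (2*t**2 - t) cos(pi*t/2) is 4*t**2*sin(pi*t/2)/pi - 2*t*sin(pi*t/2)/pi + 16*t*cos(pi*t/2)/pi**2 - 32*sin(pi*t/2)/pi**3 - 4*cos(pi*t/2)/pi**2; evaluating from 0 to 2: ∫_{0}^{2} (2*t**2 - t) cos(pi*t/2) dt = (-28/pi**2) - (-4/pi**2) = -24/pi**2.
Hence a_1 = -24/pi**2.

-24/pi**2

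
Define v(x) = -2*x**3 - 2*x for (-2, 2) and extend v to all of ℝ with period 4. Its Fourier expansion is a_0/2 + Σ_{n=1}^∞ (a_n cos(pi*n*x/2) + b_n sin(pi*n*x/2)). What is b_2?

-24/pi**3 + 20/pi

b_2 = 1/2 ∫_{-2}^{2} v(x) sin(pi*x) dx.
v is odd and sin(pi*x) is odd, so the integrand is even and b_2 = ∫_0^{2} v(x) sin(pi*x) dx.
Integrating by parts three times (tabular method), an antiderivative of (-2*x**3 - 2*x) sin(pi*x) is 2*x**3*cos(pi*x)/pi - 6*x**2*sin(pi*x)/pi**2 - 12*x*cos(pi*x)/pi**3 + 2*x*cos(pi*x)/pi - 2*sin(pi*x)/pi**2 + 12*sin(pi*x)/pi**4; evaluating from 0 to 2: ∫_{0}^{2} (-2*x**3 - 2*x) sin(pi*x) dx = (-24/pi**3 + 20/pi) - (0) = -24/pi**3 + 20/pi.
Hence b_2 = -24/pi**3 + 20/pi.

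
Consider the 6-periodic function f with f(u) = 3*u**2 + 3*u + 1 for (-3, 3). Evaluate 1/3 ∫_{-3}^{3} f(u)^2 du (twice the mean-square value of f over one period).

1/3 ∫_{-3}^{3} f(u)^2 du = 1/3 · (5754/5) = 1918/5.

1918/5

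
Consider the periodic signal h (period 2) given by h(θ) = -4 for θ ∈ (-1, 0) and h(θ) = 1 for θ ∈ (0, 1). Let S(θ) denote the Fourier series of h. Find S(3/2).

-4

θ = 3/2 differs from θ = -1/2 by 1 full period(s), and the series is 2-periodic.
h is continuous at θ = -1/2 with value -4, so the series converges to -4 there.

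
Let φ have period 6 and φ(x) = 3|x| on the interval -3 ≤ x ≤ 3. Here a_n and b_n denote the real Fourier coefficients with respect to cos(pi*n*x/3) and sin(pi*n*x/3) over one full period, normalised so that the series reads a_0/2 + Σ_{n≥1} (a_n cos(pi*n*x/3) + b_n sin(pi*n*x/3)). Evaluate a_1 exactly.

-36/pi**2

a_1 = 1/3 ∫_{-3}^{3} φ(x) cos(pi*x/3) dx.
φ is even and cos(pi*x/3) is even, so the integrand is even and a_1 = 2/3 ∫_0^{3} φ(x) cos(pi*x/3) dx.
Integrating by parts (boundary term plus one more integral), an antiderivative of (3*x) cos(pi*x/3) is 9*x*sin(pi*x/3)/pi + 27*cos(pi*x/3)/pi**2; evaluating from 0 to 3: ∫_{0}^{3} (3*x) cos(pi*x/3) dx = (-27/pi**2) - (27/pi**2) = -54/pi**2.
Hence a_1 = (2/3)·(-54/pi**2) = -36/pi**2.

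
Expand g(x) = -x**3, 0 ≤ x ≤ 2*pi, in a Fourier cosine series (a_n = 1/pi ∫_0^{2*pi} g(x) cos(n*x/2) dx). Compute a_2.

-12*pi

a_2 = 1/pi ∫_0^{2*pi} (-x**3) cos(x) dx.
Integrating by parts three times (tabular method), an antiderivative of (-x**3) cos(x) is -x**3*sin(x) - 3*x**2*cos(x) + 6*x*sin(x) + 6*cos(x); evaluating from 0 to 2*pi: ∫_{0}^{2*pi} (-x**3) cos(x) dx = (6 - 12*pi**2) - (6) = -12*pi**2.
Hence a_2 = (1/pi)·(-12*pi**2) = -12*pi.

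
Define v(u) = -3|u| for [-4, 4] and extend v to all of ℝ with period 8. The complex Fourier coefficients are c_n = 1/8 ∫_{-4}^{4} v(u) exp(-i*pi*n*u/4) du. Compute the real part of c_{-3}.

8/(3*pi**2)

Since v is real-valued, Re(c_{-3}) = 1/8 ∫_{-4}^{4} v(u) cos(-3*pi*u/4) du = a_{3}/2.
v is even and cos(-3*pi*u/4) is even, so the integrand is even: ∫_{-4}^{4} v(u) cos(-3*pi*u/4) du = 2∫_0^{4} v(u) cos(-3*pi*u/4) du.
Integrating by parts (boundary term plus one more integral), an antiderivative of (-3*u) cos(-3*pi*u/4) is -4*u*sin(3*pi*u/4)/pi - 16*cos(3*pi*u/4)/(3*pi**2); evaluating from 0 to 4: ∫_{0}^{4} (-3*u) cos(-3*pi*u/4) du = (16/(3*pi**2)) - (-16/(3*pi**2)) = 32/(3*pi**2).
So ∫_{-4}^{4} v(u) cos(-3*pi*u/4) du = 64/(3*pi**2).
Hence Re(c_{-3}) = (1/8)·(64/(3*pi**2)) = 8/(3*pi**2).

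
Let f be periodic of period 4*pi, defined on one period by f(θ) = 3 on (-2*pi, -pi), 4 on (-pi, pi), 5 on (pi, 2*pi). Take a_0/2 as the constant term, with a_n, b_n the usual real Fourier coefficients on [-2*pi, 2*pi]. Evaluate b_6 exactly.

b_6 = (1/(2*pi)) ∫_{-2*pi}^{2*pi} f(θ) sin(3*θ) dθ.
Split the integral at the breakpoints.
Directly, an antiderivative of (3) sin(3*θ) is -cos(3*θ); evaluating from -2*pi to -pi: ∫_{-2*pi}^{-pi} (3) sin(3*θ) dθ = (1) - (-1) = 2.
Directly, an antiderivative of (4) sin(3*θ) is -4*cos(3*θ)/3; evaluating from -pi to pi: ∫_{-pi}^{pi} (4) sin(3*θ) dθ = (4/3) - (4/3) = 0.
Directly, an antiderivative of (5) sin(3*θ) is -5*cos(3*θ)/3; evaluating from pi to 2*pi: ∫_{pi}^{2*pi} (5) sin(3*θ) dθ = (-5/3) - (5/3) = -10/3.
Summing the pieces and multiplying by (1/(2*pi)) gives b_6 = -2/(3*pi).

-2/(3*pi)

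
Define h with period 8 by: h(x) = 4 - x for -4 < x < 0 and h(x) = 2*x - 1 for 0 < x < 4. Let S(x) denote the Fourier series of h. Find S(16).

x = 16 differs from x = 0 by 2 full period(s), and the series is 8-periodic.
At x = 0 the one-sided limits are h(0^-) = 4 and h(0^+) = -1.
By Dirichlet's theorem the series converges to their average, [(4) + (-1)]/2 = 3/2.

3/2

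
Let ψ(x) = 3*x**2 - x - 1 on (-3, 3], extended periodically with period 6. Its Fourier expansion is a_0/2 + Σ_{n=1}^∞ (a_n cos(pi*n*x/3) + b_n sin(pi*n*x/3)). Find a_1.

-108/pi**2

a_1 = 1/3 ∫_{-3}^{3} ψ(x) cos(pi*x/3) dx.
Integrating by parts twice (tabular method), an antiderivative of (3*x**2 - x - 1) cos(pi*x/3) is 9*x**2*sin(pi*x/3)/pi - 3*x*sin(pi*x/3)/pi + 54*x*cos(pi*x/3)/pi**2 - 162*sin(pi*x/3)/pi**3 - 3*sin(pi*x/3)/pi - 9*cos(pi*x/3)/pi**2; evaluating from -3 to 3: ∫_{-3}^{3} (3*x**2 - x - 1) cos(pi*x/3) dx = (-153/pi**2) - (171/pi**2) = -324/pi**2.
Hence a_1 = (1/3)·(-324/pi**2) = -108/pi**2.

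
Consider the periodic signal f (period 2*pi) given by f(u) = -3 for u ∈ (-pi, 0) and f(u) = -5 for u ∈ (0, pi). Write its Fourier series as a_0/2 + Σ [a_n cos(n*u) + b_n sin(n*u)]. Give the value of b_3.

-4/(3*pi)

b_3 = 1/pi ∫_{-pi}^{pi} f(u) sin(3*u) du.
Split the integral at the breakpoints.
Directly, an antiderivative of (-3) sin(3*u) is cos(3*u); evaluating from -pi to 0: ∫_{-pi}^{0} (-3) sin(3*u) du = (1) - (-1) = 2.
Directly, an antiderivative of (-5) sin(3*u) is 5*cos(3*u)/3; evaluating from 0 to pi: ∫_{0}^{pi} (-5) sin(3*u) du = (-5/3) - (5/3) = -10/3.
Summing the pieces and multiplying by (1/pi) gives b_3 = -4/(3*pi).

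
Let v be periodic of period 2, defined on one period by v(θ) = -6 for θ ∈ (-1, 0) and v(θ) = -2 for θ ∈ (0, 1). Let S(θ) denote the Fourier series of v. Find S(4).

θ = 4 differs from θ = 0 by 2 full period(s), and the series is 2-periodic.
At θ = 0 the one-sided limits are v(0^-) = -6 and v(0^+) = -2.
By Dirichlet's theorem the series converges to their average, [(-6) + (-2)]/2 = -4.

-4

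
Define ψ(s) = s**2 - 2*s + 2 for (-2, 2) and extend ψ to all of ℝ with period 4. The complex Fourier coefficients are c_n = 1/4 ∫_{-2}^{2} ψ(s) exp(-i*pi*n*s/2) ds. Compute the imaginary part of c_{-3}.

Since ψ is real-valued, Im(c_{-3}) = -1/4 ∫_{-2}^{2} ψ(s) sin(-3*pi*s/2) ds = b_{3}/2.
Integrating by parts twice (tabular method), an antiderivative of (s**2 - 2*s + 2) sin(-3*pi*s/2) is 2*s**2*cos(3*pi*s/2)/(3*pi) - 8*s*sin(3*pi*s/2)/(9*pi**2) - 4*s*cos(3*pi*s/2)/(3*pi) + 8*sin(3*pi*s/2)/(9*pi**2) - 16*cos(3*pi*s/2)/(27*pi**3) + 4*cos(3*pi*s/2)/(3*pi); evaluating from -2 to 2: ∫_{-2}^{2} (s**2 - 2*s + 2) sin(-3*pi*s/2) ds = (4*(4 - 9*pi**2)/(27*pi**3)) - (4*(4 - 45*pi**2)/(27*pi**3)) = 16/(3*pi).
Hence Im(c_{-3}) = (-1/4)·(16/(3*pi)) = -4/(3*pi).

-4/(3*pi)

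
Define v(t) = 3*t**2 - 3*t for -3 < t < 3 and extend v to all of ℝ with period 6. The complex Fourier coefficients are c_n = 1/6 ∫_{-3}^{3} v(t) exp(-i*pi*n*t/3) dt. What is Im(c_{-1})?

-9/pi

Since v is real-valued, Im(c_{-1}) = -1/6 ∫_{-3}^{3} v(t) sin(-pi*t/3) dt = b_{1}/2.
Integrating by parts twice (tabular method), an antiderivative of (3*t**2 - 3*t) sin(-pi*t/3) is 9*t**2*cos(pi*t/3)/pi - 54*t*sin(pi*t/3)/pi**2 - 9*t*cos(pi*t/3)/pi + 27*sin(pi*t/3)/pi**2 - 162*cos(pi*t/3)/pi**3; evaluating from -3 to 3: ∫_{-3}^{3} (3*t**2 - 3*t) sin(-pi*t/3) dt = (-54/pi + 162/pi**3) - (-108/pi + 162/pi**3) = 54/pi.
Hence Im(c_{-1}) = (-1/6)·(54/pi) = -9/pi.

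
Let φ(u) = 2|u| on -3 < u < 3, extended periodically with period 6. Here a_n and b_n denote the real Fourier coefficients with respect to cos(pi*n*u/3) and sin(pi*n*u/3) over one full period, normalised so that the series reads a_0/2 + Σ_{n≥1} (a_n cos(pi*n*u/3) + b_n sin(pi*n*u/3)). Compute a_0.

a_0 = 1/3 ∫_{-3}^{3} φ(u) du = 1/3 · (18) = 6.

6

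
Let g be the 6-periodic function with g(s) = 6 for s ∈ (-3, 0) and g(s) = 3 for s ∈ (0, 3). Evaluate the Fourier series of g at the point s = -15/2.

6

s = -15/2 differs from s = -3/2 by -1 full period(s), and the series is 6-periodic.
g is continuous at s = -3/2 with value 6, so the series converges to 6 there.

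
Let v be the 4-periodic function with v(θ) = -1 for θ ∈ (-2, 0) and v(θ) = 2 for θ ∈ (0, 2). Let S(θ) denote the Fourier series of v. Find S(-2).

θ = -2 differs from θ = 2 by -1 full period(s), and the series is 4-periodic.
At θ = 2 the one-sided limits are v(2^-) = 2 and v(2^+) = -1.
By Dirichlet's theorem the series converges to their average, [(2) + (-1)]/2 = 1/2.

1/2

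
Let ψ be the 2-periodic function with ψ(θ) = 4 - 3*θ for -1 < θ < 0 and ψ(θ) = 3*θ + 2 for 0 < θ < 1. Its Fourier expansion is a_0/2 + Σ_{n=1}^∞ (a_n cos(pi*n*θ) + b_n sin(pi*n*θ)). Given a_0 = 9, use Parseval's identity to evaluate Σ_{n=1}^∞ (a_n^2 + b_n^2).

Parseval: a_0^2/2 + Σ_{n≥1} (a_n^2+b_n^2) = ∫_{-1}^{1} ψ(θ)^2 dθ = 44.
Subtract a_0^2/2 = 81/2: Σ (a_n^2+b_n^2) = 7/2.

7/2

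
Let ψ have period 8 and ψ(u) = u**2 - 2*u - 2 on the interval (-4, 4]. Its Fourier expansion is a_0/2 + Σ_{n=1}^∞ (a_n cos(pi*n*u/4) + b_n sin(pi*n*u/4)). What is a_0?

20/3

a_0 = 1/4 ∫_{-4}^{4} ψ(u) du = 1/4 · (80/3) = 20/3.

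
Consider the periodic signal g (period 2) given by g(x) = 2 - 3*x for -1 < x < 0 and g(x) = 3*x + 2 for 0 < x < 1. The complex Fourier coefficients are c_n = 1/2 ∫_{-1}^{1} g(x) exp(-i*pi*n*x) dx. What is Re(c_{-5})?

Since g is real-valued, Re(c_{-5}) = 1/2 ∫_{-1}^{1} g(x) cos(-5*pi*x) dx = a_{5}/2.
g is even and cos(-5*pi*x) is even, so the integrand is even: ∫_{-1}^{1} g(x) cos(-5*pi*x) dx = 2∫_0^{1} g(x) cos(-5*pi*x) dx.
Integrating by parts (boundary term plus one more integral), an antiderivative of (3*x + 2) cos(-5*pi*x) is 3*x*sin(5*pi*x)/(5*pi) + 2*sin(5*pi*x)/(5*pi) + 3*cos(5*pi*x)/(25*pi**2); evaluating from 0 to 1: ∫_{0}^{1} (3*x + 2) cos(-5*pi*x) dx = (-3/(25*pi**2)) - (3/(25*pi**2)) = -6/(25*pi**2).
So ∫_{-1}^{1} g(x) cos(-5*pi*x) dx = -12/(25*pi**2).
Hence Re(c_{-5}) = (1/2)·(-12/(25*pi**2)) = -6/(25*pi**2).

-6/(25*pi**2)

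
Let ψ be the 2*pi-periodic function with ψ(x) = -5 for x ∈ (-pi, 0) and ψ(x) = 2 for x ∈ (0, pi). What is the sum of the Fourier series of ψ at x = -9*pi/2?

-5

x = -9*pi/2 differs from x = -pi/2 by -2 full period(s), and the series is 2*pi-periodic.
ψ is continuous at x = -pi/2 with value -5, so the series converges to -5 there.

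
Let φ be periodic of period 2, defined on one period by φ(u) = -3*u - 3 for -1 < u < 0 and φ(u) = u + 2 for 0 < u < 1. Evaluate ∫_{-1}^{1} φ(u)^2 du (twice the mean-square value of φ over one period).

28/3

∫_{-1}^{1} φ(u)^2 du = 28/3.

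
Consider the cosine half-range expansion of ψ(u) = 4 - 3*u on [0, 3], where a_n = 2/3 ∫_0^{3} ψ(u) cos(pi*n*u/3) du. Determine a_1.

36/pi**2

a_1 = 2/3 ∫_0^{3} (4 - 3*u) cos(pi*u/3) du.
Integrating by parts (boundary term plus one more integral), an antiderivative of (4 - 3*u) cos(pi*u/3) is -9*u*sin(pi*u/3)/pi + 12*sin(pi*u/3)/pi - 27*cos(pi*u/3)/pi**2; evaluating from 0 to 3: ∫_{0}^{3} (4 - 3*u) cos(pi*u/3) du = (27/pi**2) - (-27/pi**2) = 54/pi**2.
Hence a_1 = (2/3)·(54/pi**2) = 36/pi**2.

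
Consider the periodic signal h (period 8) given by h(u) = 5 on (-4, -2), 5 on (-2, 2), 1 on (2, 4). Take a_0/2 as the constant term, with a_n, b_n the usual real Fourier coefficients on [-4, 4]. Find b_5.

b_5 = 1/4 ∫_{-4}^{4} h(u) sin(5*pi*u/4) du.
Split the integral at the breakpoints.
Directly, an antiderivative of (5) sin(5*pi*u/4) is -4*cos(5*pi*u/4)/pi; evaluating from -4 to -2: ∫_{-4}^{-2} (5) sin(5*pi*u/4) du = (0) - (4/pi) = -4/pi.
Directly, an antiderivative of (5) sin(5*pi*u/4) is -4*cos(5*pi*u/4)/pi; evaluating from -2 to 2: ∫_{-2}^{2} (5) sin(5*pi*u/4) du = (0) - (0) = 0.
Directly, an antiderivative of (1) sin(5*pi*u/4) is -4*cos(5*pi*u/4)/(5*pi); evaluating from 2 to 4: ∫_{2}^{4} (1) sin(5*pi*u/4) du = (4/(5*pi)) - (0) = 4/(5*pi).
Summing the pieces and multiplying by (1/4) gives b_5 = -4/(5*pi).

-4/(5*pi)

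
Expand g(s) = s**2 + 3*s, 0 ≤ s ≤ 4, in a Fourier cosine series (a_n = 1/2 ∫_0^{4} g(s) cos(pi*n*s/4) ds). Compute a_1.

-112/pi**2

a_1 = 1/2 ∫_0^{4} (s**2 + 3*s) cos(pi*s/4) ds.
Integrating by parts twice (tabular method), an antiderivative of (s**2 + 3*s) cos(pi*s/4) is 4*s**2*sin(pi*s/4)/pi + 12*s*sin(pi*s/4)/pi + 32*s*cos(pi*s/4)/pi**2 - 128*sin(pi*s/4)/pi**3 + 48*cos(pi*s/4)/pi**2; evaluating from 0 to 4: ∫_{0}^{4} (s**2 + 3*s) cos(pi*s/4) ds = (-176/pi**2) - (48/pi**2) = -224/pi**2.
Hence a_1 = (1/2)·(-224/pi**2) = -112/pi**2.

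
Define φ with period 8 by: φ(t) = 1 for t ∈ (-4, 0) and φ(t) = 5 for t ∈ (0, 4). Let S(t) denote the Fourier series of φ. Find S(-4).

t = -4 differs from t = 4 by -1 full period(s), and the series is 8-periodic.
At t = 4 the one-sided limits are φ(4^-) = 5 and φ(4^+) = 1.
By Dirichlet's theorem the series converges to their average, [(5) + (1)]/2 = 3.

3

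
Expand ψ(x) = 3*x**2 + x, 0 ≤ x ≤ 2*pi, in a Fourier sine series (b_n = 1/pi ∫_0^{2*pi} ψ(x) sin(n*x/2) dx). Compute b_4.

-6*pi - 1

b_4 = 1/pi ∫_0^{2*pi} (3*x**2 + x) sin(2*x) dx.
Integrating by parts twice (tabular method), an antiderivative of (3*x**2 + x) sin(2*x) is -3*x**2*cos(2*x)/2 + 3*x*sin(2*x)/2 - x*cos(2*x)/2 + sin(2*x)/4 + 3*cos(2*x)/4; evaluating from 0 to 2*pi: ∫_{0}^{2*pi} (3*x**2 + x) sin(2*x) dx = (-6*pi**2 - pi + 3/4) - (3/4) = -pi*(1 + 6*pi).
Hence b_4 = (1/pi)·(-pi*(1 + 6*pi)) = -6*pi - 1.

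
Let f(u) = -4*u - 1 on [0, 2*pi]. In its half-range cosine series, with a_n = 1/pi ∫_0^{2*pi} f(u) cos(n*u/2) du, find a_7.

a_7 = 1/pi ∫_0^{2*pi} (-4*u - 1) cos(7*u/2) du.
Integrating by parts (boundary term plus one more integral), an antiderivative of (-4*u - 1) cos(7*u/2) is -8*u*sin(7*u/2)/7 - 2*sin(7*u/2)/7 - 16*cos(7*u/2)/49; evaluating from 0 to 2*pi: ∫_{0}^{2*pi} (-4*u - 1) cos(7*u/2) du = (16/49) - (-16/49) = 32/49.
Hence a_7 = (1/pi)·(32/49) = 32/(49*pi).

32/(49*pi)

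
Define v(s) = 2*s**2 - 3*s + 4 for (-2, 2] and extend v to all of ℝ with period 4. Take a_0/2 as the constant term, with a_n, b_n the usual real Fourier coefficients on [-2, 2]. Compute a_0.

40/3

a_0 = 1/2 ∫_{-2}^{2} v(s) ds = 1/2 · (80/3) = 40/3.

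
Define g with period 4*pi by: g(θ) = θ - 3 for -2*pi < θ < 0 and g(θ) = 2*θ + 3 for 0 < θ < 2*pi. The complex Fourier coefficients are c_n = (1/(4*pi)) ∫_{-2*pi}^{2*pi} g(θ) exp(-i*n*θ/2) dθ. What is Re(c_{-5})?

Since g is real-valued, Re(c_{-5}) = (1/(4*pi)) ∫_{-2*pi}^{2*pi} g(θ) cos(-5*θ/2) dθ = a_{5}/2.
Split the integral at the breakpoints.
Integrating by parts (boundary term plus one more integral), an antiderivative of (θ - 3) cos(-5*θ/2) is 2*θ*sin(5*θ/2)/5 - 6*sin(5*θ/2)/5 + 4*cos(5*θ/2)/25; evaluating from -2*pi to 0: ∫_{-2*pi}^{0} (θ - 3) cos(-5*θ/2) dθ = (4/25) - (-4/25) = 8/25.
Integrating by parts (boundary term plus one more integral), an antiderivative of (2*θ + 3) cos(-5*θ/2) is 4*θ*sin(5*θ/2)/5 + 6*sin(5*θ/2)/5 + 8*cos(5*θ/2)/25; evaluating from 0 to 2*pi: ∫_{0}^{2*pi} (2*θ + 3) cos(-5*θ/2) dθ = (-8/25) - (8/25) = -16/25.
So ∫_{-2*pi}^{2*pi} g(θ) cos(-5*θ/2) dθ = -8/25.
Hence Re(c_{-5}) = (1/(4*pi))·(-8/25) = -2/(25*pi).

-2/(25*pi)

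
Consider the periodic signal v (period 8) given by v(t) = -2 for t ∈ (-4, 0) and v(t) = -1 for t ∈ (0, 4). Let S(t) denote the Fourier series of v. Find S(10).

-1

t = 10 differs from t = 2 by 1 full period(s), and the series is 8-periodic.
v is continuous at t = 2 with value -1, so the series converges to -1 there.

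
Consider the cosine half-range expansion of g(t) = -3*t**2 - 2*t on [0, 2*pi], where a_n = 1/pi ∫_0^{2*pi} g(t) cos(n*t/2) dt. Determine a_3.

16*(1 + 3*pi)/(9*pi)

a_3 = 1/pi ∫_0^{2*pi} (-3*t**2 - 2*t) cos(3*t/2) dt.
Integrating by parts twice (tabular method), an antiderivative of (-3*t**2 - 2*t) cos(3*t/2) is -2*t**2*sin(3*t/2) - 4*t*sin(3*t/2)/3 - 8*t*cos(3*t/2)/3 + 16*sin(3*t/2)/9 - 8*cos(3*t/2)/9; evaluating from 0 to 2*pi: ∫_{0}^{2*pi} (-3*t**2 - 2*t) cos(3*t/2) dt = (8/9 + 16*pi/3) - (-8/9) = 16/9 + 16*pi/3.
Hence a_3 = (1/pi)·(16/9 + 16*pi/3) = 16*(1 + 3*pi)/(9*pi).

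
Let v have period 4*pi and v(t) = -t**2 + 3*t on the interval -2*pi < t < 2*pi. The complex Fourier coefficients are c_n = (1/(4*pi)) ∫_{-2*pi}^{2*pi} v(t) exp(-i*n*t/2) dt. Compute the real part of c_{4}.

Since v is real-valued, Re(c_{4}) = (1/(4*pi)) ∫_{-2*pi}^{2*pi} v(t) cos(2*t) dt = a_{4}/2.
Integrating by parts twice (tabular method), an antiderivative of (-t**2 + 3*t) cos(2*t) is -t**2*sin(2*t)/2 + 3*t*sin(2*t)/2 - t*cos(2*t)/2 + sin(2*t)/4 + 3*cos(2*t)/4; evaluating from -2*pi to 2*pi: ∫_{-2*pi}^{2*pi} (-t**2 + 3*t) cos(2*t) dt = (3/4 - pi) - (3/4 + pi) = -2*pi.
Hence Re(c_{4}) = (1/(4*pi))·(-2*pi) = -1/2.

-1/2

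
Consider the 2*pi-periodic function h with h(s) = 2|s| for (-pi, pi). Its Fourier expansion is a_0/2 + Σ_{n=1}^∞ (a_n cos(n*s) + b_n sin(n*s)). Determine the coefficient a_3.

-8/(9*pi)

a_3 = 1/pi ∫_{-pi}^{pi} h(s) cos(3*s) ds.
h is even and cos(3*s) is even, so the integrand is even and a_3 = 2/pi ∫_0^{pi} h(s) cos(3*s) ds.
Integrating by parts (boundary term plus one more integral), an antiderivative of (2*s) cos(3*s) is 2*s*sin(3*s)/3 + 2*cos(3*s)/9; evaluating from 0 to pi: ∫_{0}^{pi} (2*s) cos(3*s) ds = (-2/9) - (2/9) = -4/9.
Hence a_3 = (2/pi)·(-4/9) = -8/(9*pi).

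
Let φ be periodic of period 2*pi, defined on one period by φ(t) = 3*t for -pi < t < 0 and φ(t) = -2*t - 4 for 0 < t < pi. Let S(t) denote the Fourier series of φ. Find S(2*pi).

-2

t = 2*pi differs from t = 0 by 1 full period(s), and the series is 2*pi-periodic.
At t = 0 the one-sided limits are φ(0^-) = 0 and φ(0^+) = -4.
By Dirichlet's theorem the series converges to their average, [(0) + (-4)]/2 = -2.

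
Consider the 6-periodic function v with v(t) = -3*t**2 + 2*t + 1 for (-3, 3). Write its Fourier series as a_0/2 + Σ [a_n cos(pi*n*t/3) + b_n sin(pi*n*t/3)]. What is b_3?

4/pi

b_3 = 1/3 ∫_{-3}^{3} v(t) sin(pi*t) dt.
Integrating by parts twice (tabular method), an antiderivative of (-3*t**2 + 2*t + 1) sin(pi*t) is 3*t**2*cos(pi*t)/pi - 6*t*sin(pi*t)/pi**2 - 2*t*cos(pi*t)/pi + 2*sin(pi*t)/pi**2 - cos(pi*t)/pi - 6*cos(pi*t)/pi**3; evaluating from -3 to 3: ∫_{-3}^{3} (-3*t**2 + 2*t + 1) sin(pi*t) dt = (-20/pi + 6/pi**3) - (-32/pi + 6/pi**3) = 12/pi.
Hence b_3 = (1/3)·(12/pi) = 4/pi.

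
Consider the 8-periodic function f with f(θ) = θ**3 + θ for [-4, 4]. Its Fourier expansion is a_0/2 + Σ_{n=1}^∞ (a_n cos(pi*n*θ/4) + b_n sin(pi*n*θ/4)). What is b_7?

8*(-96 + 833*pi**2)/(343*pi**3)

b_7 = 1/4 ∫_{-4}^{4} f(θ) sin(7*pi*θ/4) dθ.
f is odd and sin(7*pi*θ/4) is odd, so the integrand is even and b_7 = 1/2 ∫_0^{4} f(θ) sin(7*pi*θ/4) dθ.
Integrating by parts three times (tabular method), an antiderivative of (θ**3 + θ) sin(7*pi*θ/4) is -4*θ**3*cos(7*pi*θ/4)/(7*pi) + 48*θ**2*sin(7*pi*θ/4)/(49*pi**2) - 4*θ*cos(7*pi*θ/4)/(7*pi) + 384*θ*cos(7*pi*θ/4)/(343*pi**3) - 1536*sin(7*pi*θ/4)/(2401*pi**4) + 16*sin(7*pi*θ/4)/(49*pi**2); evaluating from 0 to 4: ∫_{0}^{4} (θ**3 + θ) sin(7*pi*θ/4) dθ = (16*(-96 + 833*pi**2)/(343*pi**3)) - (0) = 16*(-96 + 833*pi**2)/(343*pi**3).
Hence b_7 = (1/2)·(16*(-96 + 833*pi**2)/(343*pi**3)) = 8*(-96 + 833*pi**2)/(343*pi**3).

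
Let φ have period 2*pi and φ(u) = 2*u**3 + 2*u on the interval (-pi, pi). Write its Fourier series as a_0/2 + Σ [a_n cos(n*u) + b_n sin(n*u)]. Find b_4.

b_4 = 1/pi ∫_{-pi}^{pi} φ(u) sin(4*u) du.
φ is odd and sin(4*u) is odd, so the integrand is even and b_4 = 2/pi ∫_0^{pi} φ(u) sin(4*u) du.
Integrating by parts three times (tabular method), an antiderivative of (2*u**3 + 2*u) sin(4*u) is -u**3*cos(4*u)/2 + 3*u**2*sin(4*u)/8 - 5*u*cos(4*u)/16 + 5*sin(4*u)/64; evaluating from 0 to pi: ∫_{0}^{pi} (2*u**3 + 2*u) sin(4*u) du = (-pi*(5 + 8*pi**2)/16) - (0) = -pi*(5 + 8*pi**2)/16.
Hence b_4 = (2/pi)·(-pi*(5 + 8*pi**2)/16) = -pi**2 - 5/8.

-pi**2 - 5/8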